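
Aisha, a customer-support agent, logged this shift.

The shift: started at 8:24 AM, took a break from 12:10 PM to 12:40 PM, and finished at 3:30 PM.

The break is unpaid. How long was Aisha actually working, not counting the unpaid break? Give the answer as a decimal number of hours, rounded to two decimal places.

6.60 hours

The shift: 8:24 AM–3:30 PM = 7 h 6 min; less 30 min break → 6 h 36 min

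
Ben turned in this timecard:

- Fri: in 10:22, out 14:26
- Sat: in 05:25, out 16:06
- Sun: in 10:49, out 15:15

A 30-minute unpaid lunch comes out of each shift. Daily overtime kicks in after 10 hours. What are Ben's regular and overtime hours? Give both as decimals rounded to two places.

Regular 17.50 hours, overtime 0.18 hours

Fri: 10:22–14:26 = 4 h 4 min; less 30 min break → 3 h 34 min
Sat: 05:25–16:06 = 10 h 41 min; less 30 min break → 10 h 11 min
Sun: 10:49–15:15 = 4 h 26 min; less 30 min break → 3 h 56 min
Fri reg 3 h 34 min / OT 0 h 0 min; Sat reg 10 h 0 min / OT 0 h 11 min; Sun reg 3 h 56 min / OT 0 h 0 min.
Totals: regular 17 h 30 min, overtime 0 h 11 min.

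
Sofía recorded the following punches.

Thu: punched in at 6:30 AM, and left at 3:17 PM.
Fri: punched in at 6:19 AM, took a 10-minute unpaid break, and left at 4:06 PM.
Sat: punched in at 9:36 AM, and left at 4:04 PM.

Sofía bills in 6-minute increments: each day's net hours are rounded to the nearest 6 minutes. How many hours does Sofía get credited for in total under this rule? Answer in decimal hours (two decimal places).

24.90 hours

Thu: 6:30 AM–3:17 PM = 8 h 47 min → rounds to 8 h 48 min
Fri: 6:19 AM–4:06 PM = 9 h 47 min − 10 min = 9 h 37 min → rounds to 9 h 36 min
Sat: 9:36 AM–4:04 PM = 6 h 28 min → rounds to 6 h 30 min
Total credited: 24 h 54 min.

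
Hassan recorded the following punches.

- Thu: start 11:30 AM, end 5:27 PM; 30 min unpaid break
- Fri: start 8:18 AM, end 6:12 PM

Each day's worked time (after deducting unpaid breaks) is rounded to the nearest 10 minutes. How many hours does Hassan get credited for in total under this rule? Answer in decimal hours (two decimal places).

Thu: 11:30 AM–5:27 PM = 5 h 57 min − 30 min = 5 h 27 min → rounds to 5 h 30 min
Fri: 8:18 AM–6:12 PM = 9 h 54 min → rounds to 9 h 50 min
Total credited: 15 h 20 min.

15.33 hours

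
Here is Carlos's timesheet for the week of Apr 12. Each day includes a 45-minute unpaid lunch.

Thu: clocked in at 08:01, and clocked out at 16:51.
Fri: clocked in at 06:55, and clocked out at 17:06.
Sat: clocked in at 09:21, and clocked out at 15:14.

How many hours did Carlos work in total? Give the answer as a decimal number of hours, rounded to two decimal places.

22.65 hours

Thu: 08:01–16:51 = 8 h 50 min; less 45 min break → 8 h 5 min
Fri: 06:55–17:06 = 10 h 11 min; less 45 min break → 9 h 26 min
Sat: 09:21–15:14 = 5 h 53 min; less 45 min break → 5 h 8 min
Total: 8 h 5 min + 9 h 26 min + 5 h 8 min = 22 h 39 min.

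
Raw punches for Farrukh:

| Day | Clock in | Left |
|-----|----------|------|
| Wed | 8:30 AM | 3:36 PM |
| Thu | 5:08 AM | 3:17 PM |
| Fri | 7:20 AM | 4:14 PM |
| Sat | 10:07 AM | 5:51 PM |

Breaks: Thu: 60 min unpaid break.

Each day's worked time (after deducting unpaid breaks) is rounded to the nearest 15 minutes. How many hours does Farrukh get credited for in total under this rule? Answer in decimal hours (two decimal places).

33.00 hours

Wed: 8:30 AM–3:36 PM = 7 h 6 min → rounds to 7 h 0 min
Thu: 5:08 AM–3:17 PM = 10 h 9 min − 60 min = 9 h 9 min → rounds to 9 h 15 min
Fri: 7:20 AM–4:14 PM = 8 h 54 min → rounds to 9 h 0 min
Sat: 10:07 AM–5:51 PM = 7 h 44 min → rounds to 7 h 45 min
Total credited: 33 h 0 min.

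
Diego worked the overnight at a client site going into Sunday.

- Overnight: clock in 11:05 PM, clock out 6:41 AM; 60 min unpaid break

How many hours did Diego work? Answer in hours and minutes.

Overnight: 11:05 PM → midnight = 0 h 55 min; midnight → 6:41 AM = 6 h 41 min; span 7 h 36 min; less 60 min break → 6 h 36 min

6 h 36 min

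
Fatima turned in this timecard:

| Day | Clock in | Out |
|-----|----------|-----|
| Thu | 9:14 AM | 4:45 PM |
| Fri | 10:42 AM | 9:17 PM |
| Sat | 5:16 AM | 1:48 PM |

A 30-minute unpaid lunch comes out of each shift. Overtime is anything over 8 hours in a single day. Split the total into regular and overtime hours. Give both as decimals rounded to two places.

Regular 23.02 hours, overtime 2.12 hours

Thu: 9:14 AM–4:45 PM = 7 h 31 min; less 30 min break → 7 h 1 min
Fri: 10:42 AM–9:17 PM = 10 h 35 min; less 30 min break → 10 h 5 min
Sat: 5:16 AM–1:48 PM = 8 h 32 min; less 30 min break → 8 h 2 min
Thu reg 7 h 1 min / OT 0 h 0 min; Fri reg 8 h 0 min / OT 2 h 5 min; Sat reg 8 h 0 min / OT 0 h 2 min.
Totals: regular 23 h 1 min, overtime 2 h 7 min.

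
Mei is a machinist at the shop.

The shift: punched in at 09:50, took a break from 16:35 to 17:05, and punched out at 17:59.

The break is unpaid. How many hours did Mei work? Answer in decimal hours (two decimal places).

7.65 hours

The shift: 09:50–17:59 = 8 h 9 min; less 30 min break → 7 h 39 min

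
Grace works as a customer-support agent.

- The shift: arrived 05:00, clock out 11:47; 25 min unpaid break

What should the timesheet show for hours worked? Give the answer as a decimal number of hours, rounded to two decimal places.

The shift: 05:00–11:47 = 6 h 47 min; less 25 min break → 6 h 22 min

6.37 hours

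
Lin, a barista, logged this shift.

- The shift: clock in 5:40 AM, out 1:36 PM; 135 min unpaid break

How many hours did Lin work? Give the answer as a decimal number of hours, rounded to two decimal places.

5.68 hours

The shift: 5:40 AM–1:36 PM = 7 h 56 min; less 135 min break → 5 h 41 min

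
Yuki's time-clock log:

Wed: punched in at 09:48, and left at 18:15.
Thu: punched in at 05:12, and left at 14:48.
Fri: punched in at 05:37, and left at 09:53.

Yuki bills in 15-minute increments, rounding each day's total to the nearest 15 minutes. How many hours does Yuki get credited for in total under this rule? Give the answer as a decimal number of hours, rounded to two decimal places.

22.25 hours

Wed: 09:48–18:15 = 8 h 27 min → rounds to 8 h 30 min
Thu: 05:12–14:48 = 9 h 36 min → rounds to 9 h 30 min
Fri: 05:37–09:53 = 4 h 16 min → rounds to 4 h 15 min
Total credited: 22 h 15 min.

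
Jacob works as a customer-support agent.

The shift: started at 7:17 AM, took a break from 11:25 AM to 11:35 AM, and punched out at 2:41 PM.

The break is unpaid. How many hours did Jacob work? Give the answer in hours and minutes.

7 h 14 min

The shift: 7:17 AM–2:41 PM = 7 h 24 min; less 10 min break → 7 h 14 min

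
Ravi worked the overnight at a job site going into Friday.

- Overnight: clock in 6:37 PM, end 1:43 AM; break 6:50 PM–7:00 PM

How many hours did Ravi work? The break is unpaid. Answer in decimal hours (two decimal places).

6.93 hours

Overnight: 6:37 PM → midnight = 5 h 23 min; midnight → 1:43 AM = 1 h 43 min; span 7 h 6 min; less 10 min break → 6 h 56 min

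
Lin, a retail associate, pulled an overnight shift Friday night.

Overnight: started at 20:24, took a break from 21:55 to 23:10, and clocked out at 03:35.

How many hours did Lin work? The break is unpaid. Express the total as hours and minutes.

Overnight: 20:24 → midnight = 3 h 36 min; midnight → 03:35 = 3 h 35 min; span 7 h 11 min; less 75 min break → 5 h 56 min

5 h 56 min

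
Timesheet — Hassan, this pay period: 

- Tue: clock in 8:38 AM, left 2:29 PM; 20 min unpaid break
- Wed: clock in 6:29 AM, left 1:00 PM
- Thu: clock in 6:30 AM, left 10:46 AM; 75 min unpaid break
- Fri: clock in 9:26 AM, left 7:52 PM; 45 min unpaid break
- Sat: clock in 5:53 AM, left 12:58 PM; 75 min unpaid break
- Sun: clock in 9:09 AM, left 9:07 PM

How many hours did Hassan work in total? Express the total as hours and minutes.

42 h 32 min

Tue: 8:38 AM–2:29 PM = 5 h 51 min; less 20 min break → 5 h 31 min
Wed: 6:29 AM–1:00 PM = 6 h 31 min
Thu: 6:30 AM–10:46 AM = 4 h 16 min; less 75 min break → 3 h 1 min
Fri: 9:26 AM–7:52 PM = 10 h 26 min; less 45 min break → 9 h 41 min
Sat: 5:53 AM–12:58 PM = 7 h 5 min; less 75 min break → 5 h 50 min
Sun: 9:09 AM–9:07 PM = 11 h 58 min
Total: 5 h 31 min + 6 h 31 min + 3 h 1 min + 9 h 41 min + 5 h 50 min + 11 h 58 min = 42 h 32 min.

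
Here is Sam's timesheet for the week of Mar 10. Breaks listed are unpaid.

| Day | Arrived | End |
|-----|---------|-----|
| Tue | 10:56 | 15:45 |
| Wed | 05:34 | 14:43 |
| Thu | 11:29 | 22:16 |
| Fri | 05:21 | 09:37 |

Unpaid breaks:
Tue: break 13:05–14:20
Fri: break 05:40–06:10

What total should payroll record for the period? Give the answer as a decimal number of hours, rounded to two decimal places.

27.27 hours

Tue: 10:56–15:45 = 4 h 49 min; less 75 min break → 3 h 34 min
Wed: 05:34–14:43 = 9 h 9 min
Thu: 11:29–22:16 = 10 h 47 min
Fri: 05:21–09:37 = 4 h 16 min; less 30 min break → 3 h 46 min
Total: 3 h 34 min + 9 h 9 min + 10 h 47 min + 3 h 46 min = 27 h 16 min.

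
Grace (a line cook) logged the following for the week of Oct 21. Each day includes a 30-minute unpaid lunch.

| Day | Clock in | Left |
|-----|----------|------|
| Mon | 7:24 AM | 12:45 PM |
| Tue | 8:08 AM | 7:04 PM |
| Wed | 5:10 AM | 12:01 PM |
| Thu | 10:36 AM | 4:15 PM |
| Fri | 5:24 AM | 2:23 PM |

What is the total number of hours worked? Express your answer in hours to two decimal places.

35.27 hours

Mon: 7:24 AM–12:45 PM = 5 h 21 min; less 30 min break → 4 h 51 min
Tue: 8:08 AM–7:04 PM = 10 h 56 min; less 30 min break → 10 h 26 min
Wed: 5:10 AM–12:01 PM = 6 h 51 min; less 30 min break → 6 h 21 min
Thu: 10:36 AM–4:15 PM = 5 h 39 min; less 30 min break → 5 h 9 min
Fri: 5:24 AM–2:23 PM = 8 h 59 min; less 30 min break → 8 h 29 min
Total: 4 h 51 min + 10 h 26 min + 6 h 21 min + 5 h 9 min + 8 h 29 min = 35 h 16 min.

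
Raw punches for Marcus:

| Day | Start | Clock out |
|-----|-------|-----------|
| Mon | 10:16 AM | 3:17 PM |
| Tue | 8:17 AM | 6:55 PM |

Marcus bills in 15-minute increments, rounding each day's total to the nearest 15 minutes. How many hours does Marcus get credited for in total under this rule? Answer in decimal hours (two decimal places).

Mon: 10:16 AM–3:17 PM = 5 h 1 min → rounds to 5 h 0 min
Tue: 8:17 AM–6:55 PM = 10 h 38 min → rounds to 10 h 45 min
Total credited: 15 h 45 min.

15.75 hours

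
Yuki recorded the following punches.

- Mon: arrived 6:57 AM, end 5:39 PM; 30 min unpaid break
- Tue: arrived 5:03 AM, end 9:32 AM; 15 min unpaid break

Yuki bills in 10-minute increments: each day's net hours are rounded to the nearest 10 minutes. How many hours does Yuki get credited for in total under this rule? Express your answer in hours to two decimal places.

Mon: 6:57 AM–5:39 PM = 10 h 42 min − 30 min = 10 h 12 min → rounds to 10 h 10 min
Tue: 5:03 AM–9:32 AM = 4 h 29 min − 15 min = 4 h 14 min → rounds to 4 h 10 min
Total credited: 14 h 20 min.

14.33 hours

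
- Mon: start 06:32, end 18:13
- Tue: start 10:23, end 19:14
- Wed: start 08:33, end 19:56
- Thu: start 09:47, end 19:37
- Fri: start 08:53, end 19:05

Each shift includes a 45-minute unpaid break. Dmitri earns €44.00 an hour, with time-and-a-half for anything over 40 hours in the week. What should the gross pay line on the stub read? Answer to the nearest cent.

Mon: 06:32–18:13 = 11 h 41 min; less 45 min break → 10 h 56 min
Tue: 10:23–19:14 = 8 h 51 min; less 45 min break → 8 h 6 min
Wed: 08:33–19:56 = 11 h 23 min; less 45 min break → 10 h 38 min
Thu: 09:47–19:37 = 9 h 50 min; less 45 min break → 9 h 5 min
Fri: 08:53–19:05 = 10 h 12 min; less 45 min break → 9 h 27 min
Total worked: 48 h 12 min = 2892 min.
Regular 40 h 0 min = 2400 min at €44.00/h; overtime 8 h 12 min = 492 min at €66.00/h.
Pay = (2400 × €44.00 + 492 × €66.00) ÷ 60 = €2301.20.

€2301.20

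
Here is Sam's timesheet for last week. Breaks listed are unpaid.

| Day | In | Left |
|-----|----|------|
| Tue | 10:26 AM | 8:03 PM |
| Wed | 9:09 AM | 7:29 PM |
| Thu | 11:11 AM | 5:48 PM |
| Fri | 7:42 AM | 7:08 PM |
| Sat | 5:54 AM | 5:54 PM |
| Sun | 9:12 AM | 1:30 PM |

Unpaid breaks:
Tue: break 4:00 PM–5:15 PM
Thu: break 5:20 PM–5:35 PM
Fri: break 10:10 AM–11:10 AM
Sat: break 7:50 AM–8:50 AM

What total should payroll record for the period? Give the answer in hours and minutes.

Tue: 10:26 AM–8:03 PM = 9 h 37 min; less 75 min break → 8 h 22 min
Wed: 9:09 AM–7:29 PM = 10 h 20 min
Thu: 11:11 AM–5:48 PM = 6 h 37 min; less 15 min break → 6 h 22 min
Fri: 7:42 AM–7:08 PM = 11 h 26 min; less 60 min break → 10 h 26 min
Sat: 5:54 AM–5:54 PM = 12 h 0 min; less 60 min break → 11 h 0 min
Sun: 9:12 AM–1:30 PM = 4 h 18 min
Total: 8 h 22 min + 10 h 20 min + 6 h 22 min + 10 h 26 min + 11 h 0 min + 4 h 18 min = 50 h 48 min.

50 h 48 min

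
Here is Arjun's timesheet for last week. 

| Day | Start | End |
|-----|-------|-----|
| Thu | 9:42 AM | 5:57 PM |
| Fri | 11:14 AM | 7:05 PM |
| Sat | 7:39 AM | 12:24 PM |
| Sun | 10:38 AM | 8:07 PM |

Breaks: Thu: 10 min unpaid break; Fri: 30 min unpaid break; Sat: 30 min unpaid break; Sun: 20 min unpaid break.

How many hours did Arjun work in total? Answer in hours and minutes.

28 h 50 min

Thu: 9:42 AM–5:57 PM = 8 h 15 min; less 10 min break → 8 h 5 min
Fri: 11:14 AM–7:05 PM = 7 h 51 min; less 30 min break → 7 h 21 min
Sat: 7:39 AM–12:24 PM = 4 h 45 min; less 30 min break → 4 h 15 min
Sun: 10:38 AM–8:07 PM = 9 h 29 min; less 20 min break → 9 h 9 min
Total: 8 h 5 min + 7 h 21 min + 4 h 15 min + 9 h 9 min = 28 h 50 min.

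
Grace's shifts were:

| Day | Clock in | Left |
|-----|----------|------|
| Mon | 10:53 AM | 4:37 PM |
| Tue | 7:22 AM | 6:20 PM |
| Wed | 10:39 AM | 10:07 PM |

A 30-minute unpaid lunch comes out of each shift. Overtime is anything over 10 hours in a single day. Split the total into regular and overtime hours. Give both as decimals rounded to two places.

Regular 25.23 hours, overtime 1.43 hours

Mon: 10:53 AM–4:37 PM = 5 h 44 min; less 30 min break → 5 h 14 min
Tue: 7:22 AM–6:20 PM = 10 h 58 min; less 30 min break → 10 h 28 min
Wed: 10:39 AM–10:07 PM = 11 h 28 min; less 30 min break → 10 h 58 min
Mon reg 5 h 14 min / OT 0 h 0 min; Tue reg 10 h 0 min / OT 0 h 28 min; Wed reg 10 h 0 min / OT 0 h 58 min.
Totals: regular 25 h 14 min, overtime 1 h 26 min.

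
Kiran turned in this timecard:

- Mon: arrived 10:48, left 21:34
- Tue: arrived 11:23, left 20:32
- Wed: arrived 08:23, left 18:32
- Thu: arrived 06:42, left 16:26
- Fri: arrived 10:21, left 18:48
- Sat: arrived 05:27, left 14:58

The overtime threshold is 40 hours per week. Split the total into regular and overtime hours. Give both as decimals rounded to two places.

Regular 40.00 hours, overtime 17.77 hours

Mon: 10:48–21:34 = 10 h 46 min
Tue: 11:23–20:32 = 9 h 9 min
Wed: 08:23–18:32 = 10 h 9 min
Thu: 06:42–16:26 = 9 h 44 min
Fri: 10:21–18:48 = 8 h 27 min
Sat: 05:27–14:58 = 9 h 31 min
Total worked: 57 h 46 min = 57.77 h.
Threshold 40 h → overtime 17 h 46 min, regular 40 h 0 min.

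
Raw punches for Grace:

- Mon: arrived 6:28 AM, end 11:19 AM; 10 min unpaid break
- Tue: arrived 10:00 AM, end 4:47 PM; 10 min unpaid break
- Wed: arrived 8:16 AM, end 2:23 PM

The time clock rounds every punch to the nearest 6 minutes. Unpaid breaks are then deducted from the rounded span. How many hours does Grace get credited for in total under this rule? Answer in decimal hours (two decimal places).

Mon: in 6:28 AM→6:30 AM, out 11:19 AM→11:18 AM; 4 h 48 min − 10 min = 4 h 38 min
Tue: in 10:00 AM→10:00 AM, out 4:47 PM→4:48 PM; 6 h 48 min − 10 min = 6 h 38 min
Wed: in 8:16 AM→8:18 AM, out 2:23 PM→2:24 PM; 6 h 6 min
Total credited: 17 h 22 min.

17.37 hours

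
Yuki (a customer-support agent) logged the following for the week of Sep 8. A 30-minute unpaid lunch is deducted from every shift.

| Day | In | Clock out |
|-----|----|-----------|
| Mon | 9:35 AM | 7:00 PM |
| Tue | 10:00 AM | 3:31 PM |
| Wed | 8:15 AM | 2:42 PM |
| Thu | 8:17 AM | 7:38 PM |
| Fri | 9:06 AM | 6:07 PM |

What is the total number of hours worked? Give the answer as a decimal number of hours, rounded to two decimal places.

Mon: 9:35 AM–7:00 PM = 9 h 25 min; less 30 min break → 8 h 55 min
Tue: 10:00 AM–3:31 PM = 5 h 31 min; less 30 min break → 5 h 1 min
Wed: 8:15 AM–2:42 PM = 6 h 27 min; less 30 min break → 5 h 57 min
Thu: 8:17 AM–7:38 PM = 11 h 21 min; less 30 min break → 10 h 51 min
Fri: 9:06 AM–6:07 PM = 9 h 1 min; less 30 min break → 8 h 31 min
Total: 8 h 55 min + 5 h 1 min + 5 h 57 min + 10 h 51 min + 8 h 31 min = 39 h 15 min.

39.25 hours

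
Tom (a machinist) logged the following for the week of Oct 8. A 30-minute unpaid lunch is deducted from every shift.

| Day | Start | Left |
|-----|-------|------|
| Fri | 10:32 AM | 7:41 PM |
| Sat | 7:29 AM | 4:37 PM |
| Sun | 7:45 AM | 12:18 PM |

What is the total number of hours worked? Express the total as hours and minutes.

21 h 20 min

Fri: 10:32 AM–7:41 PM = 9 h 9 min; less 30 min break → 8 h 39 min
Sat: 7:29 AM–4:37 PM = 9 h 8 min; less 30 min break → 8 h 38 min
Sun: 7:45 AM–12:18 PM = 4 h 33 min; less 30 min break → 4 h 3 min
Total: 8 h 39 min + 8 h 38 min + 4 h 3 min = 21 h 20 min.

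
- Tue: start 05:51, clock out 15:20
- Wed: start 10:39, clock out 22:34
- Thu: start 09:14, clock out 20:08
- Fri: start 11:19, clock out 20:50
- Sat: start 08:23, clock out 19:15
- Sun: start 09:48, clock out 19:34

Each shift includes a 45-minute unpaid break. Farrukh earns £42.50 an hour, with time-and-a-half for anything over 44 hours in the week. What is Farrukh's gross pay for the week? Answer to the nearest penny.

Tue: 05:51–15:20 = 9 h 29 min; less 45 min break → 8 h 44 min
Wed: 10:39–22:34 = 11 h 55 min; less 45 min break → 11 h 10 min
Thu: 09:14–20:08 = 10 h 54 min; less 45 min break → 10 h 9 min
Fri: 11:19–20:50 = 9 h 31 min; less 45 min break → 8 h 46 min
Sat: 08:23–19:15 = 10 h 52 min; less 45 min break → 10 h 7 min
Sun: 09:48–19:34 = 9 h 46 min; less 45 min break → 9 h 1 min
Total worked: 57 h 57 min = 3477 min.
Regular 44 h 0 min = 2640 min at £42.50/h; overtime 13 h 57 min = 837 min at £63.75/h.
Pay = (2640 × £42.50 + 837 × £63.75) ÷ 60 = £2759.31.

£2759.31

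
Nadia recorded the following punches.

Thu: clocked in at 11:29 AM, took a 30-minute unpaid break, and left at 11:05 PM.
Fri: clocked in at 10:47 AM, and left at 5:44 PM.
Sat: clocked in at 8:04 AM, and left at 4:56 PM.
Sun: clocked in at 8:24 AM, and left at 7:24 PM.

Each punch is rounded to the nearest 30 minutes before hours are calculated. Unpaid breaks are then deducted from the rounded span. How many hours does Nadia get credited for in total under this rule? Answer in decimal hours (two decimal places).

37.50 hours

Thu: in 11:29 AM→11:30 AM, out 11:05 PM→11:00 PM; 11 h 30 min − 30 min = 11 h 0 min
Fri: in 10:47 AM→11:00 AM, out 5:44 PM→5:30 PM; 6 h 30 min
Sat: in 8:04 AM→8:00 AM, out 4:56 PM→5:00 PM; 9 h 0 min
Sun: in 8:24 AM→8:30 AM, out 7:24 PM→7:30 PM; 11 h 0 min
Total credited: 37 h 30 min.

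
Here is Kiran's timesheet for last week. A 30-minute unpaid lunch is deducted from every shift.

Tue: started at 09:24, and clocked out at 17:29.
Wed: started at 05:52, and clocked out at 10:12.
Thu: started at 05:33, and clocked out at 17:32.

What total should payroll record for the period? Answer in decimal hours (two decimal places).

22.90 hours

Tue: 09:24–17:29 = 8 h 5 min; less 30 min break → 7 h 35 min
Wed: 05:52–10:12 = 4 h 20 min; less 30 min break → 3 h 50 min
Thu: 05:33–17:32 = 11 h 59 min; less 30 min break → 11 h 29 min
Total: 7 h 35 min + 3 h 50 min + 11 h 29 min = 22 h 54 min.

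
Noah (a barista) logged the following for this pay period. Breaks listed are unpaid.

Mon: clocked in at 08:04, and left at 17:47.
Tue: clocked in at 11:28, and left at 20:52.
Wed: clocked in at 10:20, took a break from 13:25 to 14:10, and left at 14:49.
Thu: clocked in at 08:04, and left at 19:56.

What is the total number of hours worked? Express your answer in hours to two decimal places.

Mon: 08:04–17:47 = 9 h 43 min
Tue: 11:28–20:52 = 9 h 24 min
Wed: 10:20–14:49 = 4 h 29 min; less 45 min break → 3 h 44 min
Thu: 08:04–19:56 = 11 h 52 min
Total: 9 h 43 min + 9 h 24 min + 3 h 44 min + 11 h 52 min = 34 h 43 min.

34.72 hours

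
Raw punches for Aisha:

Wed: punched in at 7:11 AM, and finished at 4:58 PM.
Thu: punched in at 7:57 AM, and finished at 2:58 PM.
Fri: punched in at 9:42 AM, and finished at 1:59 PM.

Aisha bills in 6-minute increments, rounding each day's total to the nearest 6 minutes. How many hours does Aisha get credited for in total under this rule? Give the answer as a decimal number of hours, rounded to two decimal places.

21.10 hours

Wed: 7:11 AM–4:58 PM = 9 h 47 min → rounds to 9 h 48 min
Thu: 7:57 AM–2:58 PM = 7 h 1 min → rounds to 7 h 0 min
Fri: 9:42 AM–1:59 PM = 4 h 17 min → rounds to 4 h 18 min
Total credited: 21 h 6 min.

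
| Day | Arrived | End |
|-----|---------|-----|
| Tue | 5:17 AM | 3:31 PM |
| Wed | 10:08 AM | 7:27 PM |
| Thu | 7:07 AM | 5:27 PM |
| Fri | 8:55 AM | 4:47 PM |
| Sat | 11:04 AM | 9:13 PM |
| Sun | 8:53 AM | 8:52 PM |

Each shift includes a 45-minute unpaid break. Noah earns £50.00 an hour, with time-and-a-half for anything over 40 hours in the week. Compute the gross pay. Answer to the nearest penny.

Tue: 5:17 AM–3:31 PM = 10 h 14 min; less 45 min break → 9 h 29 min
Wed: 10:08 AM–7:27 PM = 9 h 19 min; less 45 min break → 8 h 34 min
Thu: 7:07 AM–5:27 PM = 10 h 20 min; less 45 min break → 9 h 35 min
Fri: 8:55 AM–4:47 PM = 7 h 52 min; less 45 min break → 7 h 7 min
Sat: 11:04 AM–9:13 PM = 10 h 9 min; less 45 min break → 9 h 24 min
Sun: 8:53 AM–8:52 PM = 11 h 59 min; less 45 min break → 11 h 14 min
Total worked: 55 h 23 min = 3323 min.
Regular 40 h 0 min = 2400 min at £50.00/h; overtime 15 h 23 min = 923 min at £75.00/h.
Pay = (2400 × £50.00 + 923 × £75.00) ÷ 60 = £3153.75.

£3153.75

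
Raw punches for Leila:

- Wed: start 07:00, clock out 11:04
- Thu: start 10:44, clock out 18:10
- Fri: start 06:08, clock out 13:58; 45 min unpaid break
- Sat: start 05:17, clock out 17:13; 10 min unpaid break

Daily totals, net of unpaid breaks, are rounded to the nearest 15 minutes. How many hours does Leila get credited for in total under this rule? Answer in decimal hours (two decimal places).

30.25 hours

Wed: 07:00–11:04 = 4 h 4 min → rounds to 4 h 0 min
Thu: 10:44–18:10 = 7 h 26 min → rounds to 7 h 30 min
Fri: 06:08–13:58 = 7 h 50 min − 45 min = 7 h 5 min → rounds to 7 h 0 min
Sat: 05:17–17:13 = 11 h 56 min − 10 min = 11 h 46 min → rounds to 11 h 45 min
Total credited: 30 h 15 min.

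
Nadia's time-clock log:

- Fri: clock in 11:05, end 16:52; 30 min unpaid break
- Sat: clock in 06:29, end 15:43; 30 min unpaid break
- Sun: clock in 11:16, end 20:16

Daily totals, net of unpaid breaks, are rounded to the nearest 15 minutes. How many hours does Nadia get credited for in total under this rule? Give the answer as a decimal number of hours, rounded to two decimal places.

Fri: 11:05–16:52 = 5 h 47 min − 30 min = 5 h 17 min → rounds to 5 h 15 min
Sat: 06:29–15:43 = 9 h 14 min − 30 min = 8 h 44 min → rounds to 8 h 45 min
Sun: 11:16–20:16 = 9 h 0 min → rounds to 9 h 0 min
Total credited: 23 h 0 min.

23.00 hours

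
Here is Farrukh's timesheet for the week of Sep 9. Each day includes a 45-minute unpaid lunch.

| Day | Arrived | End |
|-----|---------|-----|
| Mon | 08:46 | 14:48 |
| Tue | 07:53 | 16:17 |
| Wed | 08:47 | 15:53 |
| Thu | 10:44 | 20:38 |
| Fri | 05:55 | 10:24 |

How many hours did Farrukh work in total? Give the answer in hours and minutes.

Mon: 08:46–14:48 = 6 h 2 min; less 45 min break → 5 h 17 min
Tue: 07:53–16:17 = 8 h 24 min; less 45 min break → 7 h 39 min
Wed: 08:47–15:53 = 7 h 6 min; less 45 min break → 6 h 21 min
Thu: 10:44–20:38 = 9 h 54 min; less 45 min break → 9 h 9 min
Fri: 05:55–10:24 = 4 h 29 min; less 45 min break → 3 h 44 min
Total: 5 h 17 min + 7 h 39 min + 6 h 21 min + 9 h 9 min + 3 h 44 min = 32 h 10 min.

32 h 10 min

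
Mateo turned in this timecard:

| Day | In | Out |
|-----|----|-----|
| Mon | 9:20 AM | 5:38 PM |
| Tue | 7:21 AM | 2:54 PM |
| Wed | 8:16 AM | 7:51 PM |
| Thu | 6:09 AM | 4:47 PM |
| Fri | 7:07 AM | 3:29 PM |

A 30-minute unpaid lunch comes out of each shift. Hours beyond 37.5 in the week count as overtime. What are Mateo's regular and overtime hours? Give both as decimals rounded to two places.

Regular 37.50 hours, overtime 6.43 hours

Mon: 9:20 AM–5:38 PM = 8 h 18 min; less 30 min break → 7 h 48 min
Tue: 7:21 AM–2:54 PM = 7 h 33 min; less 30 min break → 7 h 3 min
Wed: 8:16 AM–7:51 PM = 11 h 35 min; less 30 min break → 11 h 5 min
Thu: 6:09 AM–4:47 PM = 10 h 38 min; less 30 min break → 10 h 8 min
Fri: 7:07 AM–3:29 PM = 8 h 22 min; less 30 min break → 7 h 52 min
Total worked: 43 h 56 min = 43.93 h.
Threshold 37.5 h → overtime 6 h 26 min, regular 37 h 30 min.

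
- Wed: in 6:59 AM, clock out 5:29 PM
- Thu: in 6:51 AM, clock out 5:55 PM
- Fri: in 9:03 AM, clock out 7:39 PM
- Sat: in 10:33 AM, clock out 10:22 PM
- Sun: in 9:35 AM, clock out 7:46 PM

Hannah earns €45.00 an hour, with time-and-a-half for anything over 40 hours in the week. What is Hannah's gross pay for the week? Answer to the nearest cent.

Wed: 6:59 AM–5:29 PM = 10 h 30 min
Thu: 6:51 AM–5:55 PM = 11 h 4 min
Fri: 9:03 AM–7:39 PM = 10 h 36 min
Sat: 10:33 AM–10:22 PM = 11 h 49 min
Sun: 9:35 AM–7:46 PM = 10 h 11 min
Total worked: 54 h 10 min = 3250 min.
Regular 40 h 0 min = 2400 min at €45.00/h; overtime 14 h 10 min = 850 min at €67.50/h.
Pay = (2400 × €45.00 + 850 × €67.50) ÷ 60 = €2756.25.

€2756.25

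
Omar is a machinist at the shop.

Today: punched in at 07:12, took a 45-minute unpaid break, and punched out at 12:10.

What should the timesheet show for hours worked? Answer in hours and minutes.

4 h 13 min

Today: 07:12–12:10 = 4 h 58 min; less 45 min break → 4 h 13 min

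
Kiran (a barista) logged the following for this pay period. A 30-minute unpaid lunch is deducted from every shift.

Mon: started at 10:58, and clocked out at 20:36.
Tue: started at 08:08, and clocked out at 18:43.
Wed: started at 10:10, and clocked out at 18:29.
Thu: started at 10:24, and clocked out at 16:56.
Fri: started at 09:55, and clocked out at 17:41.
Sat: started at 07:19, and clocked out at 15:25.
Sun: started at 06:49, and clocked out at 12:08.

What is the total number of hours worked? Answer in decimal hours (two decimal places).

52.75 hours

Mon: 10:58–20:36 = 9 h 38 min; less 30 min break → 9 h 8 min
Tue: 08:08–18:43 = 10 h 35 min; less 30 min break → 10 h 5 min
Wed: 10:10–18:29 = 8 h 19 min; less 30 min break → 7 h 49 min
Thu: 10:24–16:56 = 6 h 32 min; less 30 min break → 6 h 2 min
Fri: 09:55–17:41 = 7 h 46 min; less 30 min break → 7 h 16 min
Sat: 07:19–15:25 = 8 h 6 min; less 30 min break → 7 h 36 min
Sun: 06:49–12:08 = 5 h 19 min; less 30 min break → 4 h 49 min
Total: 9 h 8 min + 10 h 5 min + 7 h 49 min + 6 h 2 min + 7 h 16 min + 7 h 36 min + 4 h 49 min = 52 h 45 min.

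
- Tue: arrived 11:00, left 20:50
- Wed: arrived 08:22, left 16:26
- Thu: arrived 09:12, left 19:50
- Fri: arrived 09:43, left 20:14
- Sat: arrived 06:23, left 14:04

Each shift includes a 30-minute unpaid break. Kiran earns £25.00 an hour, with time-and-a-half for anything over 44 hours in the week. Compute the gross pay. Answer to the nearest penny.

Tue: 11:00–20:50 = 9 h 50 min; less 30 min break → 9 h 20 min
Wed: 08:22–16:26 = 8 h 4 min; less 30 min break → 7 h 34 min
Thu: 09:12–19:50 = 10 h 38 min; less 30 min break → 10 h 8 min
Fri: 09:43–20:14 = 10 h 31 min; less 30 min break → 10 h 1 min
Sat: 06:23–14:04 = 7 h 41 min; less 30 min break → 7 h 11 min
Total worked: 44 h 14 min = 2654 min.
Regular 44 h 0 min = 2640 min at £25.00/h; overtime 0 h 14 min = 14 min at £37.50/h.
Pay = (2640 × £25.00 + 14 × £37.50) ÷ 60 = £1108.75.

£1108.75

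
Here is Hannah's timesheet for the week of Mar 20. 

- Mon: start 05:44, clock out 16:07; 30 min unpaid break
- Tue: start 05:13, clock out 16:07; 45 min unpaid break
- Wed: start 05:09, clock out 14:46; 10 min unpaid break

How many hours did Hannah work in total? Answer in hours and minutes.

29 h 29 min

Mon: 05:44–16:07 = 10 h 23 min; less 30 min break → 9 h 53 min
Tue: 05:13–16:07 = 10 h 54 min; less 45 min break → 10 h 9 min
Wed: 05:09–14:46 = 9 h 37 min; less 10 min break → 9 h 27 min
Total: 9 h 53 min + 10 h 9 min + 9 h 27 min = 29 h 29 min.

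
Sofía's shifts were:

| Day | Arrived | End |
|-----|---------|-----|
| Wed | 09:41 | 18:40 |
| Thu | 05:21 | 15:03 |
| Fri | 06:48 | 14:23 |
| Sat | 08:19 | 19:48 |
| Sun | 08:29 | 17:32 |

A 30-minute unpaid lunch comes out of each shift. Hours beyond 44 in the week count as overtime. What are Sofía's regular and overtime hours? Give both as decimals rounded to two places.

Regular 44.00 hours, overtime 0.30 hours

Wed: 09:41–18:40 = 8 h 59 min; less 30 min break → 8 h 29 min
Thu: 05:21–15:03 = 9 h 42 min; less 30 min break → 9 h 12 min
Fri: 06:48–14:23 = 7 h 35 min; less 30 min break → 7 h 5 min
Sat: 08:19–19:48 = 11 h 29 min; less 30 min break → 10 h 59 min
Sun: 08:29–17:32 = 9 h 3 min; less 30 min break → 8 h 33 min
Total worked: 44 h 18 min = 44.30 h.
Threshold 44 h → overtime 0 h 18 min, regular 44 h 0 min.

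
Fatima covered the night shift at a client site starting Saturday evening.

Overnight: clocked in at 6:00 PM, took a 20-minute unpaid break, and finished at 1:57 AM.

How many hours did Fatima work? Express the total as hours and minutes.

7 h 37 min

Overnight: 6:00 PM → midnight = 6 h 0 min; midnight → 1:57 AM = 1 h 57 min; span 7 h 57 min; less 20 min break → 7 h 37 min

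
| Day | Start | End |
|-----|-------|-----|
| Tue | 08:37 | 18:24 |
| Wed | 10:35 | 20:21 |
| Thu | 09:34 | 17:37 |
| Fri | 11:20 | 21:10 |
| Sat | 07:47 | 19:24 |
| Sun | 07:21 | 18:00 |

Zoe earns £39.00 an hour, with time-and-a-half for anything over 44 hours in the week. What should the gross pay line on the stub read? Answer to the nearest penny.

Tue: 08:37–18:24 = 9 h 47 min
Wed: 10:35–20:21 = 9 h 46 min
Thu: 09:34–17:37 = 8 h 3 min
Fri: 11:20–21:10 = 9 h 50 min
Sat: 07:47–19:24 = 11 h 37 min
Sun: 07:21–18:00 = 10 h 39 min
Total worked: 59 h 42 min = 3582 min.
Regular 44 h 0 min = 2640 min at £39.00/h; overtime 15 h 42 min = 942 min at £58.50/h.
Pay = (2640 × £39.00 + 942 × £58.50) ÷ 60 = £2634.45.

£2634.45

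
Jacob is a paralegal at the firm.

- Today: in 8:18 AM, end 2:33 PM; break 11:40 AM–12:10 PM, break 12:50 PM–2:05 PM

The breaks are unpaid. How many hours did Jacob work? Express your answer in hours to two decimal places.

4.50 hours

Today: 8:18 AM–2:33 PM = 6 h 15 min; less 105 min break → 4 h 30 min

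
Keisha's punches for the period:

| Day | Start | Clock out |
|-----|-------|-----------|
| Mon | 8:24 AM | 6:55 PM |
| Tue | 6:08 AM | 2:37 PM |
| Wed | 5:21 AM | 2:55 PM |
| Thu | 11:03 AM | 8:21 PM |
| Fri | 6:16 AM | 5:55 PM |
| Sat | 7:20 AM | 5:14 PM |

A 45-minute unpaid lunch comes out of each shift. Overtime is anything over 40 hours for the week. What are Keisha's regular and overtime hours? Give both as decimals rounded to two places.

Mon: 8:24 AM–6:55 PM = 10 h 31 min; less 45 min break → 9 h 46 min
Tue: 6:08 AM–2:37 PM = 8 h 29 min; less 45 min break → 7 h 44 min
Wed: 5:21 AM–2:55 PM = 9 h 34 min; less 45 min break → 8 h 49 min
Thu: 11:03 AM–8:21 PM = 9 h 18 min; less 45 min break → 8 h 33 min
Fri: 6:16 AM–5:55 PM = 11 h 39 min; less 45 min break → 10 h 54 min
Sat: 7:20 AM–5:14 PM = 9 h 54 min; less 45 min break → 9 h 9 min
Total worked: 54 h 55 min = 54.92 h.
Threshold 40 h → overtime 14 h 55 min, regular 40 h 0 min.

Regular 40.00 hours, overtime 14.92 hours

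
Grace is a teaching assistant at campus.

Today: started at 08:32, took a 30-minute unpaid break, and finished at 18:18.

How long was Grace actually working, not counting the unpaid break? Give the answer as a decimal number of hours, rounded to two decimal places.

9.27 hours

Today: 08:32–18:18 = 9 h 46 min; less 30 min break → 9 h 16 min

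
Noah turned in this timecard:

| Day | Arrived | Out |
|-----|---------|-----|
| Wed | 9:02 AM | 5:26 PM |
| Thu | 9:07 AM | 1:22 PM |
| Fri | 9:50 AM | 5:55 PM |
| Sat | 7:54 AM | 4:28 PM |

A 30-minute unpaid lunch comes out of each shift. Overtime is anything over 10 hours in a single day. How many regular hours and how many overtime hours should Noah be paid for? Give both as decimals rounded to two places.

Regular 27.30 hours, overtime 0.00 hours

Wed: 9:02 AM–5:26 PM = 8 h 24 min; less 30 min break → 7 h 54 min
Thu: 9:07 AM–1:22 PM = 4 h 15 min; less 30 min break → 3 h 45 min
Fri: 9:50 AM–5:55 PM = 8 h 5 min; less 30 min break → 7 h 35 min
Sat: 7:54 AM–4:28 PM = 8 h 34 min; less 30 min break → 8 h 4 min
Wed reg 7 h 54 min / OT 0 h 0 min; Thu reg 3 h 45 min / OT 0 h 0 min; Fri reg 7 h 35 min / OT 0 h 0 min; Sat reg 8 h 4 min / OT 0 h 0 min.
Totals: regular 27 h 18 min, overtime 0 h 0 min.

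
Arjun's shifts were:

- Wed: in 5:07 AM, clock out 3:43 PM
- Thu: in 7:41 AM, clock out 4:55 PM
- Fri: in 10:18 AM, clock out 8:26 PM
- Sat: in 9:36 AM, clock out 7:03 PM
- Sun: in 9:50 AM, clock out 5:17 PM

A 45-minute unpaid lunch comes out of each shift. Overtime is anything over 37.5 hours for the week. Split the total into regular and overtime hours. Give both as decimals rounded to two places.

Wed: 5:07 AM–3:43 PM = 10 h 36 min; less 45 min break → 9 h 51 min
Thu: 7:41 AM–4:55 PM = 9 h 14 min; less 45 min break → 8 h 29 min
Fri: 10:18 AM–8:26 PM = 10 h 8 min; less 45 min break → 9 h 23 min
Sat: 9:36 AM–7:03 PM = 9 h 27 min; less 45 min break → 8 h 42 min
Sun: 9:50 AM–5:17 PM = 7 h 27 min; less 45 min break → 6 h 42 min
Total worked: 43 h 7 min = 43.12 h.
Threshold 37.5 h → overtime 5 h 37 min, regular 37 h 30 min.

Regular 37.50 hours, overtime 5.62 hours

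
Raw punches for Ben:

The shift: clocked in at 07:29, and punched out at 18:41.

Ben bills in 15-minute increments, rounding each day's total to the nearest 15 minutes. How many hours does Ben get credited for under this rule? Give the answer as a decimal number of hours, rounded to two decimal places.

The shift: 07:29–18:41 = 11 h 12 min → rounds to 11 h 15 min

11.25 hours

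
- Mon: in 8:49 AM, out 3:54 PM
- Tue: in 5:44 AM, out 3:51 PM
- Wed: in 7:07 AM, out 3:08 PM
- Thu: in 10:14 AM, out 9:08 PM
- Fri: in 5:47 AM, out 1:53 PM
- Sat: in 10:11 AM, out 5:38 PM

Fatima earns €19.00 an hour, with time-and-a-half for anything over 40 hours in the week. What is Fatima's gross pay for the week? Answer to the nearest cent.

€1092.50

Mon: 8:49 AM–3:54 PM = 7 h 5 min
Tue: 5:44 AM–3:51 PM = 10 h 7 min
Wed: 7:07 AM–3:08 PM = 8 h 1 min
Thu: 10:14 AM–9:08 PM = 10 h 54 min
Fri: 5:47 AM–1:53 PM = 8 h 6 min
Sat: 10:11 AM–5:38 PM = 7 h 27 min
Total worked: 51 h 40 min = 3100 min.
Regular 40 h 0 min = 2400 min at €19.00/h; overtime 11 h 40 min = 700 min at €28.50/h.
Pay = (2400 × €19.00 + 700 × €28.50) ÷ 60 = €1092.50.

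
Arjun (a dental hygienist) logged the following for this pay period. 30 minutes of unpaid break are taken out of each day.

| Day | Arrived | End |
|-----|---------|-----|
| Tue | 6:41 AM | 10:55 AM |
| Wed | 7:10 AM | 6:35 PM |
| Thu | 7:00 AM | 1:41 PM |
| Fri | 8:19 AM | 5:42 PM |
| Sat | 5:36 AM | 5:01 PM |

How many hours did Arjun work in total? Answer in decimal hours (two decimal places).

Tue: 6:41 AM–10:55 AM = 4 h 14 min; less 30 min break → 3 h 44 min
Wed: 7:10 AM–6:35 PM = 11 h 25 min; less 30 min break → 10 h 55 min
Thu: 7:00 AM–1:41 PM = 6 h 41 min; less 30 min break → 6 h 11 min
Fri: 8:19 AM–5:42 PM = 9 h 23 min; less 30 min break → 8 h 53 min
Sat: 5:36 AM–5:01 PM = 11 h 25 min; less 30 min break → 10 h 55 min
Total: 3 h 44 min + 10 h 55 min + 6 h 11 min + 8 h 53 min + 10 h 55 min = 40 h 38 min.

40.63 hours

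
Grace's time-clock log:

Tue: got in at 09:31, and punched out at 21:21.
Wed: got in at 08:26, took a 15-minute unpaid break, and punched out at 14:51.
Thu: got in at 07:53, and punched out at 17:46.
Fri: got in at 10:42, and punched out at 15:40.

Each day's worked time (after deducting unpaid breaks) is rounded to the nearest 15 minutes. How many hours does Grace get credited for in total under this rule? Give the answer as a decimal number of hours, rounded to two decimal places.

Tue: 09:31–21:21 = 11 h 50 min → rounds to 11 h 45 min
Wed: 08:26–14:51 = 6 h 25 min − 15 min = 6 h 10 min → rounds to 6 h 15 min
Thu: 07:53–17:46 = 9 h 53 min → rounds to 10 h 0 min
Fri: 10:42–15:40 = 4 h 58 min → rounds to 5 h 0 min
Total credited: 33 h 0 min.

33.00 hours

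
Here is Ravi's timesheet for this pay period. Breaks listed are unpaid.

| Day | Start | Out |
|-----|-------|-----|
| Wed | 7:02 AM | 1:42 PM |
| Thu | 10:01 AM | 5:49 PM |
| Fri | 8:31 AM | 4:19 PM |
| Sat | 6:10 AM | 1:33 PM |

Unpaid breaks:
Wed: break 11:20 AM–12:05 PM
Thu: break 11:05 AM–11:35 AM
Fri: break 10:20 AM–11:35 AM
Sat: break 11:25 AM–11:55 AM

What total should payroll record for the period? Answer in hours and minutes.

26 h 39 min

Wed: 7:02 AM–1:42 PM = 6 h 40 min; less 45 min break → 5 h 55 min
Thu: 10:01 AM–5:49 PM = 7 h 48 min; less 30 min break → 7 h 18 min
Fri: 8:31 AM–4:19 PM = 7 h 48 min; less 75 min break → 6 h 33 min
Sat: 6:10 AM–1:33 PM = 7 h 23 min; less 30 min break → 6 h 53 min
Total: 5 h 55 min + 7 h 18 min + 6 h 33 min + 6 h 53 min = 26 h 39 min.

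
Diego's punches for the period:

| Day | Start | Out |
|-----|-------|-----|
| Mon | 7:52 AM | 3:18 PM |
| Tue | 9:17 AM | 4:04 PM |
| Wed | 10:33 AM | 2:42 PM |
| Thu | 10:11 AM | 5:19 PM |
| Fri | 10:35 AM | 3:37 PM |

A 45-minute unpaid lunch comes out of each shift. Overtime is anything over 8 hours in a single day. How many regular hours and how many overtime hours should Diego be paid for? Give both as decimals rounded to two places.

Mon: 7:52 AM–3:18 PM = 7 h 26 min; less 45 min break → 6 h 41 min
Tue: 9:17 AM–4:04 PM = 6 h 47 min; less 45 min break → 6 h 2 min
Wed: 10:33 AM–2:42 PM = 4 h 9 min; less 45 min break → 3 h 24 min
Thu: 10:11 AM–5:19 PM = 7 h 8 min; less 45 min break → 6 h 23 min
Fri: 10:35 AM–3:37 PM = 5 h 2 min; less 45 min break → 4 h 17 min
Mon reg 6 h 41 min / OT 0 h 0 min; Tue reg 6 h 2 min / OT 0 h 0 min; Wed reg 3 h 24 min / OT 0 h 0 min; Thu reg 6 h 23 min / OT 0 h 0 min; Fri reg 4 h 17 min / OT 0 h 0 min.
Totals: regular 26 h 47 min, overtime 0 h 0 min.

Regular 26.78 hours, overtime 0.00 hours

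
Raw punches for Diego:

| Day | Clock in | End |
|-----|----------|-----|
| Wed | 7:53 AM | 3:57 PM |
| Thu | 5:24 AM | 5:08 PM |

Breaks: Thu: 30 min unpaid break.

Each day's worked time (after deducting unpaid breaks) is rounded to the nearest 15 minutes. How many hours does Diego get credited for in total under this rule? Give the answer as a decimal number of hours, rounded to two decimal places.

Wed: 7:53 AM–3:57 PM = 8 h 4 min → rounds to 8 h 0 min
Thu: 5:24 AM–5:08 PM = 11 h 44 min − 30 min = 11 h 14 min → rounds to 11 h 15 min
Total credited: 19 h 15 min.

19.25 hours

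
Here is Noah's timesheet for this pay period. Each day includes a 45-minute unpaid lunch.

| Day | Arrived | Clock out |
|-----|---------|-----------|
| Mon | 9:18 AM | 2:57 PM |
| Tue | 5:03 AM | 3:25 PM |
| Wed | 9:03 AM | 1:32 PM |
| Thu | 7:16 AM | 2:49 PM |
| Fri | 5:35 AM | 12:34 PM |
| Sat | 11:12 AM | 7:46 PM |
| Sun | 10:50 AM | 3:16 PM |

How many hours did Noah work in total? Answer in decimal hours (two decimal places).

42.78 hours

Mon: 9:18 AM–2:57 PM = 5 h 39 min; less 45 min break → 4 h 54 min
Tue: 5:03 AM–3:25 PM = 10 h 22 min; less 45 min break → 9 h 37 min
Wed: 9:03 AM–1:32 PM = 4 h 29 min; less 45 min break → 3 h 44 min
Thu: 7:16 AM–2:49 PM = 7 h 33 min; less 45 min break → 6 h 48 min
Fri: 5:35 AM–12:34 PM = 6 h 59 min; less 45 min break → 6 h 14 min
Sat: 11:12 AM–7:46 PM = 8 h 34 min; less 45 min break → 7 h 49 min
Sun: 10:50 AM–3:16 PM = 4 h 26 min; less 45 min break → 3 h 41 min
Total: 4 h 54 min + 9 h 37 min + 3 h 44 min + 6 h 48 min + 6 h 14 min + 7 h 49 min + 3 h 41 min = 42 h 47 min.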